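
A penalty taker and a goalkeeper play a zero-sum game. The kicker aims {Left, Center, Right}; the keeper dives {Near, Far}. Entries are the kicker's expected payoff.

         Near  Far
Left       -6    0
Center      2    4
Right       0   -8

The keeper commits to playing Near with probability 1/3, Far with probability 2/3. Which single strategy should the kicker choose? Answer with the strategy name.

Center

Expected payoff of Left: (1/3)·(-6) + (2/3)·0 = -2.
Expected payoff of Center: (1/3)·2 + (2/3)·4 = 10/3.
Expected payoff of Right: (1/3)·0 + (2/3)·(-8) = -16/3.
The largest is 10/3, so the kicker's best response is Center.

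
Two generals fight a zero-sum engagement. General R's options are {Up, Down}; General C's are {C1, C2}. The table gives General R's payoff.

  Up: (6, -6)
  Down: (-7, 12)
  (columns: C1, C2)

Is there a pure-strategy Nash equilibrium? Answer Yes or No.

Row minima: Up → -6, Down → -7; maximin = -6.
Column maxima: C1 → 6, C2 → 12; minimax = 6.
-6 ≠ 6, so no pure-strategy equilibrium exists.

No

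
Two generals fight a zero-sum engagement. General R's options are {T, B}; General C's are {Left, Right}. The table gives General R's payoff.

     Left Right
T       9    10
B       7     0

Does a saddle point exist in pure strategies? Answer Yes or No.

Yes

Row minima: T → 9, B → 0; maximin = 9.
Column maxima: Left → 9, Right → 10; minimax = 9.
maximin = minimax = 9, so a saddle point exists.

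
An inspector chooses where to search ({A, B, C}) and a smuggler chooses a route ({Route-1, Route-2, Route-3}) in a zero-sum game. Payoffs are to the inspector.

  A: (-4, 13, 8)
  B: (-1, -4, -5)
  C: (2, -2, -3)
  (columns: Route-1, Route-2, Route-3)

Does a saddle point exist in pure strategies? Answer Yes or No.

No

Row minima: A → -4, B → -5, C → -3; maximin = -3.
Column maxima: Route-1 → 2, Route-2 → 13, Route-3 → 8; minimax = 2.
-3 ≠ 2, so no pure-strategy equilibrium exists.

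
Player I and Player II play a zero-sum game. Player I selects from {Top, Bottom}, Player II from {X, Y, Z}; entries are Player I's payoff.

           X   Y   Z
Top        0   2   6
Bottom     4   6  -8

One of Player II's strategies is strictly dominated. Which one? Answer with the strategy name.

Y

X holds Player I's payoff strictly below Y in every row: 0 < 2, 4 < 6.
So Y is strictly dominated for Player II.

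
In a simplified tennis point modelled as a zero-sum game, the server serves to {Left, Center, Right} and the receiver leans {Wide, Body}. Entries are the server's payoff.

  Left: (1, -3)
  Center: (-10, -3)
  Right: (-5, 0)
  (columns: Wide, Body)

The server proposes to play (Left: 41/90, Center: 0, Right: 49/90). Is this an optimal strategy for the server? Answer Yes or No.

Against Wide this mix gives (41/90)·1 + (49/90)·(-5) = -34/15.
Against Body this mix gives (41/90)·(-3) + (49/90)·0 = -41/30.
The receiver will play Wide, holding the server to -34/15. Shifting weight toward the row that does better against Wide would raise this floor (the equalizing mix achieves -5/3 against both Wide and Body), so the proposed strategy is not optimal.

No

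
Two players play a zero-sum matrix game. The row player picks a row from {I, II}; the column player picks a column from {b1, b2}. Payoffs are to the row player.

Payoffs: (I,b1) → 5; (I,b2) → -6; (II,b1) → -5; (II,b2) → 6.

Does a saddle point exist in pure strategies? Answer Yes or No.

Row minima: I → -6, II → -5; maximin = -5.
Column maxima: b1 → 5, b2 → 6; minimax = 5.
-5 ≠ 5, so no pure-strategy equilibrium exists.

No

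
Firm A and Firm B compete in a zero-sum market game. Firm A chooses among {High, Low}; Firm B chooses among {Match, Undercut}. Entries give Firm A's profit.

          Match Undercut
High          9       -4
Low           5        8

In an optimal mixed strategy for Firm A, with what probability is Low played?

Row minima: High → -4, Low → 5; maximin = 5.
Column maxima: Match → 9, Undercut → 8; minimax = 8.
5 ≠ 8, so there is no saddle point; optimal play is mixed.
Let Firm A play High with probability p. Expected payoff against Match: 9p + 5(1−p) = 4p + 5; against Undercut: (-4)p + 8(1−p) = −12p + 8.
Setting these equal: 4p + 5 = −12p + 8 ⇒ 16p = 3 ⇒ p = 3/16, and the value is (4)·(3/16) + 5 = 23/4.
For Firm B: with q = P(Match), equating High's and Low's payoffs gives 13q − 4 = −3q + 8 ⇒ q = 3/4.

13/16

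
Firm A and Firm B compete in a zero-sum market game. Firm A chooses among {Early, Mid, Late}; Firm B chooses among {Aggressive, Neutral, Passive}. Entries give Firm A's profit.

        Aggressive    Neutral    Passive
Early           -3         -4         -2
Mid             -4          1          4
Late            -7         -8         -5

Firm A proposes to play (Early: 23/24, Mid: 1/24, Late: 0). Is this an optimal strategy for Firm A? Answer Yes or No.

No

Against Aggressive this mix gives (23/24)·(-3) + (1/24)·(-4) = -73/24.
Against Neutral this mix gives (23/24)·(-4) + (1/24)·1 = -91/24.
Against Passive this mix gives (23/24)·(-2) + (1/24)·4 = -7/4.
Firm B will play Neutral, holding Firm A to -91/24. Shifting weight toward the row that does better against Neutral would raise this floor (the equalizing mix achieves -19/6 against both Neutral and Aggressive), so the proposed strategy is not optimal.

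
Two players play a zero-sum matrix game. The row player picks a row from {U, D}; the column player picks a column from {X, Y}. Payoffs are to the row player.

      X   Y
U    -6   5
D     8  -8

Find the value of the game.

Row minima: U → -6, D → -8; maximin = -6.
Column maxima: X → 8, Y → 5; minimax = 5.
-6 ≠ 5, so there is no saddle point; optimal play is mixed.
Let the row player play U with probability p. Expected payoff against X: (-6)p + 8(1−p) = −14p + 8; against Y: 5p + (-8)(1−p) = 13p − 8.
Setting these equal: −14p + 8 = 13p − 8 ⇒ −27p = -16 ⇒ p = 16/27, and the value is (-14)·(16/27) + 8 = -8/27.
For the column player: with q = P(X), equating U's and D's payoffs gives −11q + 5 = 16q − 8 ⇒ q = 13/27.

-8/27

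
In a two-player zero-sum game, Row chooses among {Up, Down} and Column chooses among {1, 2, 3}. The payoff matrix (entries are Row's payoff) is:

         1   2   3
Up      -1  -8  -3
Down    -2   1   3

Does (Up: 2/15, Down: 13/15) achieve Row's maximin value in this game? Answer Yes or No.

Against 1 this mix gives (2/15)·(-1) + (13/15)·(-2) = -28/15.
Against 2 this mix gives (2/15)·(-8) + (13/15)·1 = -1/5.
Against 3 this mix gives (2/15)·(-3) + (13/15)·3 = 11/5.
Column will play 1, holding Row to -28/15. Shifting weight toward the row that does better against 1 would raise this floor (the equalizing mix achieves -17/10 against both 1 and 2), so the proposed strategy is not optimal.

No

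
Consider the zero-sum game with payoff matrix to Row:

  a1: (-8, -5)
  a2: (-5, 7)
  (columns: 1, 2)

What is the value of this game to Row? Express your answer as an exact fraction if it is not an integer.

Row minima: a1 → -8, a2 → -5; maximin = -5.
Column maxima: 1 → -5, 2 → 7; minimax = -5.
Since maximin = minimax = -5, there is a saddle point and the value is -5.

-5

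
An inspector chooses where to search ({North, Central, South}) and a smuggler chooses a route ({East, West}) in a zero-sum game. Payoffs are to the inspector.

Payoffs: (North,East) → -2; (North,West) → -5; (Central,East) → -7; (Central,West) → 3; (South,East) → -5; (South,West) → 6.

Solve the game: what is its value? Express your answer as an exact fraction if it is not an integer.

Row minima: North → -5, Central → -7, South → -5; maximin = -5.
Column maxima: East → -2, West → 6; minimax = -2.
-5 ≠ -2, so there is no saddle point; optimal play is mixed.
Central is strictly dominated by South, so the inspector never plays it.
On the remaining 2×2 (North, South vs East, West):
Let the inspector play North with probability p. Expected payoff against East: (-2)p + (-5)(1−p) = 3p − 5; against West: (-5)p + 6(1−p) = −11p + 6.
Setting these equal: 3p − 5 = −11p + 6 ⇒ 14p = 11 ⇒ p = 11/14, and the value is (3)·(11/14) − 5 = -37/14.
For the smuggler: with q = P(East), equating North's and South's payoffs gives 3q − 5 = −11q + 6 ⇒ q = 11/14.

-37/14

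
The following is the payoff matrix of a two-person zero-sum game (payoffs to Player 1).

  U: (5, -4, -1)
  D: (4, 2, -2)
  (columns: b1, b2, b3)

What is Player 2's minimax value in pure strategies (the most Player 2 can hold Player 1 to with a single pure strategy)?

-1

Column maxima: b1 → 5, b2 → 2, b3 → -1.
The smallest of these is -1.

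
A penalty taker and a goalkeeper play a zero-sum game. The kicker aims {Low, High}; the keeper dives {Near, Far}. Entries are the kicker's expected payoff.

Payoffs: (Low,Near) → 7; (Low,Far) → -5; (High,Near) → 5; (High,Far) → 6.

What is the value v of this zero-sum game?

Row minima: Low → -5, High → 5; maximin = 5.
Column maxima: Near → 7, Far → 6; minimax = 6.
5 ≠ 6, so there is no saddle point; optimal play is mixed.
Let the kicker play Low with probability p. Expected payoff against Near: 7p + 5(1−p) = 2p + 5; against Far: (-5)p + 6(1−p) = −11p + 6.
Setting these equal: 2p + 5 = −11p + 6 ⇒ 13p = 1 ⇒ p = 1/13, and the value is (2)·(1/13) + 5 = 67/13.
For the keeper: with q = P(Near), equating Low's and High's payoffs gives 12q − 5 = −q + 6 ⇒ q = 11/13.

67/13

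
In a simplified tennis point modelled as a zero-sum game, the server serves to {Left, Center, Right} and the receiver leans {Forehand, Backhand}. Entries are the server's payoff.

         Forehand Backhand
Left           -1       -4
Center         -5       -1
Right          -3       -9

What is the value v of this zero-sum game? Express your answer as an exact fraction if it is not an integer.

-19/7

Row minima: Left → -4, Center → -5, Right → -9; maximin = -4.
Column maxima: Forehand → -1, Backhand → -1; minimax = -1.
-4 ≠ -1, so there is no saddle point; optimal play is mixed.
Right is strictly dominated by Left, so the server never plays it.
On the remaining 2×2 (Left, Center vs Forehand, Backhand):
Let the server play Left with probability p. Expected payoff against Forehand: (-1)p + (-5)(1−p) = 4p − 5; against Backhand: (-4)p + (-1)(1−p) = −3p − 1.
Setting these equal: 4p − 5 = −3p − 1 ⇒ 7p = 4 ⇒ p = 4/7, and the value is (4)·(4/7) − 5 = -19/7.
For the receiver: with q = P(Forehand), equating Left's and Center's payoffs gives 3q − 4 = −4q − 1 ⇒ q = 3/7.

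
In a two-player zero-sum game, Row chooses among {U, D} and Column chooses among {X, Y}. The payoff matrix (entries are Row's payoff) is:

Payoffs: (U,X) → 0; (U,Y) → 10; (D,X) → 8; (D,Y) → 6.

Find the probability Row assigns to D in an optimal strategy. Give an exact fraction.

Row minima: U → 0, D → 6; maximin = 6.
Column maxima: X → 8, Y → 10; minimax = 8.
6 ≠ 8, so there is no saddle point; optimal play is mixed.
Let Row play U with probability p. Expected payoff against X: 0p + 8(1−p) = −8p + 8; against Y: 10p + 6(1−p) = 4p + 6.
Setting these equal: −8p + 8 = 4p + 6 ⇒ −12p = -2 ⇒ p = 1/6, and the value is (-8)·(1/6) + 8 = 20/3.
For Column: with q = P(X), equating U's and D's payoffs gives −10q + 10 = 2q + 6 ⇒ q = 1/3.

5/6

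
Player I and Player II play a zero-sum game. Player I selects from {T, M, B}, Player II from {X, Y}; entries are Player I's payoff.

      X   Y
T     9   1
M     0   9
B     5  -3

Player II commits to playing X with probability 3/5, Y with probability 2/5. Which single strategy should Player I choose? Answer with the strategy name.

T

Expected payoff of T: (3/5)·9 + (2/5)·1 = 29/5.
Expected payoff of M: (3/5)·0 + (2/5)·9 = 18/5.
Expected payoff of B: (3/5)·5 + (2/5)·(-3) = 9/5.
The largest is 29/5, so Player I's best response is T.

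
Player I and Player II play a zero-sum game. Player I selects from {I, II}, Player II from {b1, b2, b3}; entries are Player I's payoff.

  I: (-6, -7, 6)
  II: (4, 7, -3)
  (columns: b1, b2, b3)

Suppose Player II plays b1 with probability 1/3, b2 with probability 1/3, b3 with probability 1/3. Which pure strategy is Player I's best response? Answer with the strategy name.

Expected payoff of I: (1/3)·(-6) + (1/3)·(-7) + (1/3)·6 = -7/3.
Expected payoff of II: (1/3)·4 + (1/3)·7 + (1/3)·(-3) = 8/3.
The largest is 8/3, so Player I's best response is II.

II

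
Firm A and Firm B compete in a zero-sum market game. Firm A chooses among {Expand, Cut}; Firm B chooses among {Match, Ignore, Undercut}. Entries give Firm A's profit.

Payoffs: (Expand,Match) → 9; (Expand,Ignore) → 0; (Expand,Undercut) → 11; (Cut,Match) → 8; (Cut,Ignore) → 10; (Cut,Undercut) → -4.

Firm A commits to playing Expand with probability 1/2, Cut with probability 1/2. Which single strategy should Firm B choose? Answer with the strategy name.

Undercut

If Firm B plays Match, Firm A's expected payoff is (1/2)·9 + (1/2)·8 = 17/2.
If Firm B plays Ignore, Firm A's expected payoff is (1/2)·0 + (1/2)·10 = 5.
If Firm B plays Undercut, Firm A's expected payoff is (1/2)·11 + (1/2)·(-4) = 7/2.
Firm B minimizes Firm A's payoff; the smallest is 7/2, so the best response is Undercut.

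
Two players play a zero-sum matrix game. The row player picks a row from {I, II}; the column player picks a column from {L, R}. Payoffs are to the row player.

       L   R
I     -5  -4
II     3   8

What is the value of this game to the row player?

Row minima: I → -5, II → 3; maximin = 3.
Column maxima: L → 3, R → 8; minimax = 3.
Since maximin = minimax = 3, there is a saddle point and the value is 3.

3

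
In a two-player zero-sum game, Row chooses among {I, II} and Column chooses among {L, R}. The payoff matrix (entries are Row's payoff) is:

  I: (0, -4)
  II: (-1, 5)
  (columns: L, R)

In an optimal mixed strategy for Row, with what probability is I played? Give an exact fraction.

3/5

Row minima: I → -4, II → -1; maximin = -1.
Column maxima: L → 0, R → 5; minimax = 0.
-1 ≠ 0, so there is no saddle point; optimal play is mixed.
Let Row play I with probability p. Expected payoff against L: 0p + (-1)(1−p) = p − 1; against R: (-4)p + 5(1−p) = −9p + 5.
Setting these equal: p − 1 = −9p + 5 ⇒ 10p = 6 ⇒ p = 3/5, and the value is (1)·(3/5) − 1 = -2/5.
For Column: with q = P(L), equating I's and II's payoffs gives 4q − 4 = −6q + 5 ⇒ q = 9/10.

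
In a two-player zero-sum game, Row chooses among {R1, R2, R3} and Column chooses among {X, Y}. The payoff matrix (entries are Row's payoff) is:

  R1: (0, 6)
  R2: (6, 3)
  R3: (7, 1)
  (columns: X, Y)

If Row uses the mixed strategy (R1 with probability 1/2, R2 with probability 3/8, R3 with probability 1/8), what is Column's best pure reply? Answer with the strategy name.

X

If Column plays X, Row's expected payoff is (1/2)·0 + (3/8)·6 + (1/8)·7 = 25/8.
If Column plays Y, Row's expected payoff is (1/2)·6 + (3/8)·3 + (1/8)·1 = 17/4.
Column minimizes Row's payoff; the smallest is 25/8, so the best response is X.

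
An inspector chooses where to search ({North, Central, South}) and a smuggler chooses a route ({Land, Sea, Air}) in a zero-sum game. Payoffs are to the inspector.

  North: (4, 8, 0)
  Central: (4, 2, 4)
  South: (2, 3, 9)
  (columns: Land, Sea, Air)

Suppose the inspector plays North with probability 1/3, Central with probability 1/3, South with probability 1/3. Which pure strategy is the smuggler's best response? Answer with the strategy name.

Land

If the smuggler plays Land, the inspector's expected payoff is (1/3)·4 + (1/3)·4 + (1/3)·2 = 10/3.
If the smuggler plays Sea, the inspector's expected payoff is (1/3)·8 + (1/3)·2 + (1/3)·3 = 13/3.
If the smuggler plays Air, the inspector's expected payoff is (1/3)·0 + (1/3)·4 + (1/3)·9 = 13/3.
The smuggler minimizes the inspector's payoff; the smallest is 10/3, so the best response is Land.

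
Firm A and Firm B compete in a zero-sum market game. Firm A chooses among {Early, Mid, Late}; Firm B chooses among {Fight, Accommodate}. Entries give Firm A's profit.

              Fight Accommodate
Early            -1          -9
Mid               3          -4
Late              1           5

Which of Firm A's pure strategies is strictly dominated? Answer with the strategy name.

Early

Mid gives a strictly higher payoff than Early against every column: 3 > -1, -4 > -9.
So Early is strictly dominated and Firm A never plays it.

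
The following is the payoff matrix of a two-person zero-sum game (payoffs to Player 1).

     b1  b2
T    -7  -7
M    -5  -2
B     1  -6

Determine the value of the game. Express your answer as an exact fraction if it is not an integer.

Row minima: T → -7, M → -5, B → -6; maximin = -5.
Column maxima: b1 → 1, b2 → -2; minimax = -2.
-5 ≠ -2, so there is no saddle point; optimal play is mixed.
T is strictly dominated by M, so Player 1 never plays it.
On the remaining 2×2 (M, B vs b1, b2):
Let Player 1 play M with probability p. Expected payoff against b1: (-5)p + 1(1−p) = −6p + 1; against b2: (-2)p + (-6)(1−p) = 4p − 6.
Setting these equal: −6p + 1 = 4p − 6 ⇒ −10p = -7 ⇒ p = 7/10, and the value is (-6)·(7/10) + 1 = -16/5.
For Player 2: with q = P(b1), equating M's and B's payoffs gives −3q − 2 = 7q − 6 ⇒ q = 2/5.

-16/5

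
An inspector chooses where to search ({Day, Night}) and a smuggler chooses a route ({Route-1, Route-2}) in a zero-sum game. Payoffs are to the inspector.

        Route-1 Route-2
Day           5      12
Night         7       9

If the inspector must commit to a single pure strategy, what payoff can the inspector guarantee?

Row minima: Day → 5, Night → 7.
The best of these is 7.

7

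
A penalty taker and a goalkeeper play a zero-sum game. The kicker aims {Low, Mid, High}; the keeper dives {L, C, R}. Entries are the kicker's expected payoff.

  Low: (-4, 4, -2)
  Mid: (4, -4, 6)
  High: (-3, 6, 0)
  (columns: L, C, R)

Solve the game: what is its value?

Row minima: Low → -4, Mid → -4, High → -3; maximin = -3.
Column maxima: L → 4, C → 6, R → 6; minimax = 4.
-3 ≠ 4, so there is no saddle point; optimal play is mixed.
Low is strictly dominated by High, so the kicker never plays it.
R is strictly dominated by L (it gives the kicker strictly more in every row), so the keeper never plays it.
On the remaining 2×2 (Mid, High vs L, C):
Let the kicker play Mid with probability p. Expected payoff against L: 4p + (-3)(1−p) = 7p − 3; against C: (-4)p + 6(1−p) = −10p + 6.
Setting these equal: 7p − 3 = −10p + 6 ⇒ 17p = 9 ⇒ p = 9/17, and the value is (7)·(9/17) − 3 = 12/17.
For the keeper: with q = P(L), equating Mid's and High's payoffs gives 8q − 4 = −9q + 6 ⇒ q = 10/17.

12/17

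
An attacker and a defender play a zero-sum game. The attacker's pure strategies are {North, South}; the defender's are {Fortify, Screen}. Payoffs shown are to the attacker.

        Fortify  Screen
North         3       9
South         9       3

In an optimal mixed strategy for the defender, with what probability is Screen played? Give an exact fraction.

1/2

Row minima: North → 3, South → 3; maximin = 3.
Column maxima: Fortify → 9, Screen → 9; minimax = 9.
3 ≠ 9, so there is no saddle point; optimal play is mixed.
Let the attacker play North with probability p. Expected payoff against Fortify: 3p + 9(1−p) = −6p + 9; against Screen: 9p + 3(1−p) = 6p + 3.
Setting these equal: −6p + 9 = 6p + 3 ⇒ −12p = -6 ⇒ p = 1/2, and the value is (-6)·(1/2) + 9 = 6.
For the defender: with q = P(Fortify), equating North's and South's payoffs gives −6q + 9 = 6q + 3 ⇒ q = 1/2.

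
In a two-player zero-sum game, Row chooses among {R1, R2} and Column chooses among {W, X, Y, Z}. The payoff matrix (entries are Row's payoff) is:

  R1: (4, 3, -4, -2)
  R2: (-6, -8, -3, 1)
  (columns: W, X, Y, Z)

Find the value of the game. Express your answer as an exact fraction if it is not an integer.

-41/12

Row minima: R1 → -4, R2 → -8; maximin = -4.
Column maxima: W → 4, X → 3, Y → -3, Z → 1; minimax = -3.
-4 ≠ -3, so there is no saddle point; optimal play is mixed.
W is strictly dominated by X (it gives Row strictly more in every row), so Column never plays it.
Z is strictly dominated by Y (it gives Row strictly more in every row), so Column never plays it.
On the remaining 2×2 (R1, R2 vs X, Y):
Let Row play R1 with probability p. Expected payoff against X: 3p + (-8)(1−p) = 11p − 8; against Y: (-4)p + (-3)(1−p) = −p − 3.
Setting these equal: 11p − 8 = −p − 3 ⇒ 12p = 5 ⇒ p = 5/12, and the value is (11)·(5/12) − 8 = -41/12.
For Column: with q = P(X), equating R1's and R2's payoffs gives 7q − 4 = −5q − 3 ⇒ q = 1/12.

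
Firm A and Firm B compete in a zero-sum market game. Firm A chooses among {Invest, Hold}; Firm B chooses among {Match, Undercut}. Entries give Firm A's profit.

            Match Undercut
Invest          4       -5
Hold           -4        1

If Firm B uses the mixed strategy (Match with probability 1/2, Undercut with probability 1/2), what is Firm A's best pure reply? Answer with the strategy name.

Expected payoff of Invest: (1/2)·4 + (1/2)·(-5) = -1/2.
Expected payoff of Hold: (1/2)·(-4) + (1/2)·1 = -3/2.
The largest is -1/2, so Firm A's best response is Invest.

Invest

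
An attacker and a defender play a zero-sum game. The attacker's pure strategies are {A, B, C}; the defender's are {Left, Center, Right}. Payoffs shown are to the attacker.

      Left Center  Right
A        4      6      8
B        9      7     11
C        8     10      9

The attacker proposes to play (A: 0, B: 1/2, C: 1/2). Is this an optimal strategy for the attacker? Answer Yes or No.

Yes

Against Left this mix gives (1/2)·9 + (1/2)·8 = 17/2.
Against Center this mix gives (1/2)·7 + (1/2)·10 = 17/2.
Against Right this mix gives (1/2)·11 + (1/2)·9 = 10.
All of the defender's active replies (Left, Center) yield 17/2, and no column does worse for the attacker. The mix makes the defender indifferent and guarantees 17/2, so it is optimal.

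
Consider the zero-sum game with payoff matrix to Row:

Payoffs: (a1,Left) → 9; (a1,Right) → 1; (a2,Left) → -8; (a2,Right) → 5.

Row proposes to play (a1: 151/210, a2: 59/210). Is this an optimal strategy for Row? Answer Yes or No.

Against Left this mix gives (151/210)·9 + (59/210)·(-8) = 887/210.
Against Right this mix gives (151/210)·1 + (59/210)·5 = 223/105.
Column will play Right, holding Row to 223/105. Shifting weight toward the row that does better against Right would raise this floor (the equalizing mix achieves 53/21 against both Right and Left), so the proposed strategy is not optimal.

No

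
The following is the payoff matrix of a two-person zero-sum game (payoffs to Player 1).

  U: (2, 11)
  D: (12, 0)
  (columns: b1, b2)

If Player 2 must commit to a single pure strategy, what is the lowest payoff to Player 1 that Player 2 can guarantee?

Column maxima: b1 → 12, b2 → 11.
The smallest of these is 11.

11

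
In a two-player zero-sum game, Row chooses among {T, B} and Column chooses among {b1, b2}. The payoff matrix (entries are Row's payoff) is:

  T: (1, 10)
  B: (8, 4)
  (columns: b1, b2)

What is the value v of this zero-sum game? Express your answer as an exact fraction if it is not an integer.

76/13

Row minima: T → 1, B → 4; maximin = 4.
Column maxima: b1 → 8, b2 → 10; minimax = 8.
4 ≠ 8, so there is no saddle point; optimal play is mixed.
Let Row play T with probability p. Expected payoff against b1: 1p + 8(1−p) = −7p + 8; against b2: 10p + 4(1−p) = 6p + 4.
Setting these equal: −7p + 8 = 6p + 4 ⇒ −13p = -4 ⇒ p = 4/13, and the value is (-7)·(4/13) + 8 = 76/13.
For Column: with q = P(b1), equating T's and B's payoffs gives −9q + 10 = 4q + 4 ⇒ q = 6/13.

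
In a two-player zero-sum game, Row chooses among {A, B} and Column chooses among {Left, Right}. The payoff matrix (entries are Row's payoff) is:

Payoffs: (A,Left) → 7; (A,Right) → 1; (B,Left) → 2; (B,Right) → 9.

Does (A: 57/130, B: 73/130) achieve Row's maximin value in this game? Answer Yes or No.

Against Left this mix gives (57/130)·7 + (73/130)·2 = 109/26.
Against Right this mix gives (57/130)·1 + (73/130)·9 = 357/65.
Column will play Left, holding Row to 109/26. Shifting weight toward the row that does better against Left would raise this floor (the equalizing mix achieves 61/13 against both Left and Right), so the proposed strategy is not optimal.

No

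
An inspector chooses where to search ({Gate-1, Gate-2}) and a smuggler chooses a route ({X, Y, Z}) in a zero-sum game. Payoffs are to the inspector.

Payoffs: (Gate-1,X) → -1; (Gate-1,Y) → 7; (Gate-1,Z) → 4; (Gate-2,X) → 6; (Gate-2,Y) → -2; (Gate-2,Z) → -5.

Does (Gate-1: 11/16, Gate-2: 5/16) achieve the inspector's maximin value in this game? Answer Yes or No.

Against X this mix gives (11/16)·(-1) + (5/16)·6 = 19/16.
Against Y this mix gives (11/16)·7 + (5/16)·(-2) = 67/16.
Against Z this mix gives (11/16)·4 + (5/16)·(-5) = 19/16.
All of the smuggler's active replies (X, Z) yield 19/16, and no column does worse for the inspector. The mix makes the smuggler indifferent and guarantees 19/16, so it is optimal.

Yes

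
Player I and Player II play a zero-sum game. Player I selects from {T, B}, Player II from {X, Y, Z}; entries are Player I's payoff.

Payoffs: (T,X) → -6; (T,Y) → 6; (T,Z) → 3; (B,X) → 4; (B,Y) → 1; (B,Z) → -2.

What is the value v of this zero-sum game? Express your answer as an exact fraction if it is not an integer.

0

Row minima: T → -6, B → -2; maximin = -2.
Column maxima: X → 4, Y → 6, Z → 3; minimax = 3.
-2 ≠ 3, so there is no saddle point; optimal play is mixed.
Y is strictly dominated by Z (it gives Player I strictly more in every row), so Player II never plays it.
On the remaining 2×2 (T, B vs X, Z):
Let Player I play T with probability p. Expected payoff against X: (-6)p + 4(1−p) = −10p + 4; against Z: 3p + (-2)(1−p) = 5p − 2.
Setting these equal: −10p + 4 = 5p − 2 ⇒ −15p = -6 ⇒ p = 2/5, and the value is (-10)·(2/5) + 4 = 0.
For Player II: with q = P(X), equating T's and B's payoffs gives −9q + 3 = 6q − 2 ⇒ q = 1/3.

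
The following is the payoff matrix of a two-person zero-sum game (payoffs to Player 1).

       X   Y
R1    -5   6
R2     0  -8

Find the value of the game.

Row minima: R1 → -5, R2 → -8; maximin = -5.
Column maxima: X → 0, Y → 6; minimax = 0.
-5 ≠ 0, so there is no saddle point; optimal play is mixed.
Let Player 1 play R1 with probability p. Expected payoff against X: (-5)p + 0(1−p) = −5p; against Y: 6p + (-8)(1−p) = 14p − 8.
Setting these equal: −5p = 14p − 8 ⇒ −19p = -8 ⇒ p = 8/19, and the value is (-5)·(8/19) = -40/19.
For Player 2: with q = P(X), equating R1's and R2's payoffs gives −11q + 6 = 8q − 8 ⇒ q = 14/19.

-40/19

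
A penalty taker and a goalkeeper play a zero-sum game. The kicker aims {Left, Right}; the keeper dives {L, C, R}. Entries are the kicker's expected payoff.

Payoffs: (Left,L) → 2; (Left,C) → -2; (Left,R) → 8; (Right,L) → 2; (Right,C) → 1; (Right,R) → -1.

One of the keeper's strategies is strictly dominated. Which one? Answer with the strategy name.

L

C holds the kicker's payoff strictly below L in every row: -2 < 2, 1 < 2.
So L is strictly dominated for the keeper.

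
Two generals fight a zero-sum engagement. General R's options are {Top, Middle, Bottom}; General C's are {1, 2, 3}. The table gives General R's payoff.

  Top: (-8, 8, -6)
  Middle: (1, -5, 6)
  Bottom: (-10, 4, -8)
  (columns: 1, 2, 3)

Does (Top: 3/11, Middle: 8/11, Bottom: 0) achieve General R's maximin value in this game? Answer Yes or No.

Against 1 this mix gives (3/11)·(-8) + (8/11)·1 = -16/11.
Against 2 this mix gives (3/11)·8 + (8/11)·(-5) = -16/11.
Against 3 this mix gives (3/11)·(-6) + (8/11)·6 = 30/11.
All of General C's active replies (1, 2) yield -16/11, and no column does worse for General R. The mix makes General C indifferent and guarantees -16/11, so it is optimal.

Yes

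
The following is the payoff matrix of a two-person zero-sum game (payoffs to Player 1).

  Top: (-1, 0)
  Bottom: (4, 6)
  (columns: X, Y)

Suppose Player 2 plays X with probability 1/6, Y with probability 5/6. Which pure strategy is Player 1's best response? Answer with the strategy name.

Expected payoff of Top: (1/6)·(-1) + (5/6)·0 = -1/6.
Expected payoff of Bottom: (1/6)·4 + (5/6)·6 = 17/3.
The largest is 17/3, so Player 1's best response is Bottom.

Bottom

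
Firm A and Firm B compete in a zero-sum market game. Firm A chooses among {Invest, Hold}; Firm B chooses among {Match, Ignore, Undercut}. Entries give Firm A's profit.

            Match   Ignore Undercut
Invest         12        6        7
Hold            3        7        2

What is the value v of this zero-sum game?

Row minima: Invest → 6, Hold → 2; maximin = 6.
Column maxima: Match → 12, Ignore → 7, Undercut → 7; minimax = 7.
6 ≠ 7, so there is no saddle point; optimal play is mixed.
Match is strictly dominated by Undercut (it gives Firm A strictly more in every row), so Firm B never plays it.
On the remaining 2×2 (Invest, Hold vs Ignore, Undercut):
Let Firm A play Invest with probability p. Expected payoff against Ignore: 6p + 7(1−p) = −p + 7; against Undercut: 7p + 2(1−p) = 5p + 2.
Setting these equal: −p + 7 = 5p + 2 ⇒ −6p = -5 ⇒ p = 5/6, and the value is (-1)·(5/6) + 7 = 37/6.
For Firm B: with q = P(Ignore), equating Invest's and Hold's payoffs gives −q + 7 = 5q + 2 ⇒ q = 5/6.

37/6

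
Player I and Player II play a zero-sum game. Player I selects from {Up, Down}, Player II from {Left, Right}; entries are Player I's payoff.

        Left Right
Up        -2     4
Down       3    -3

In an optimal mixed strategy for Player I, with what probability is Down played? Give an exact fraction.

Row minima: Up → -2, Down → -3; maximin = -2.
Column maxima: Left → 3, Right → 4; minimax = 3.
-2 ≠ 3, so there is no saddle point; optimal play is mixed.
Let Player I play Up with probability p. Expected payoff against Left: (-2)p + 3(1−p) = −5p + 3; against Right: 4p + (-3)(1−p) = 7p − 3.
Setting these equal: −5p + 3 = 7p − 3 ⇒ −12p = -6 ⇒ p = 1/2, and the value is (-5)·(1/2) + 3 = 1/2.
For Player II: with q = P(Left), equating Up's and Down's payoffs gives −6q + 4 = 6q − 3 ⇒ q = 7/12.

1/2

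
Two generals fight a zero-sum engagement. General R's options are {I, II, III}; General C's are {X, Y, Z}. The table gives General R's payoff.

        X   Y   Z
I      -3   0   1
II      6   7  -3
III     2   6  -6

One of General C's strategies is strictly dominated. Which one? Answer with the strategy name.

X holds General R's payoff strictly below Y in every row: -3 < 0, 6 < 7, 2 < 6.
So Y is strictly dominated for General C.

Y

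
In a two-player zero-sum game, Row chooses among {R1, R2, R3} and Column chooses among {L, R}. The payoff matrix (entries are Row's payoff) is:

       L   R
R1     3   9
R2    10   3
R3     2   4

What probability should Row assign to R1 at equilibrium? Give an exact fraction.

7/13

Row minima: R1 → 3, R2 → 3, R3 → 2; maximin = 3.
Column maxima: L → 10, R → 9; minimax = 9.
3 ≠ 9, so there is no saddle point; optimal play is mixed.
R3 is strictly dominated by R1, so Row never plays it.
On the remaining 2×2 (R1, R2 vs L, R):
Let Row play R1 with probability p. Expected payoff against L: 3p + 10(1−p) = −7p + 10; against R: 9p + 3(1−p) = 6p + 3.
Setting these equal: −7p + 10 = 6p + 3 ⇒ −13p = -7 ⇒ p = 7/13, and the value is (-7)·(7/13) + 10 = 81/13.
For Column: with q = P(L), equating R1's and R2's payoffs gives −6q + 9 = 7q + 3 ⇒ q = 6/13.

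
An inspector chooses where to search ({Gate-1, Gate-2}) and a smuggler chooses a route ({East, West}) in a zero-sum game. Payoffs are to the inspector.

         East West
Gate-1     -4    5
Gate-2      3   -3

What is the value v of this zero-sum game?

1/5

Row minima: Gate-1 → -4, Gate-2 → -3; maximin = -3.
Column maxima: East → 3, West → 5; minimax = 3.
-3 ≠ 3, so there is no saddle point; optimal play is mixed.
Let the inspector play Gate-1 with probability p. Expected payoff against East: (-4)p + 3(1−p) = −7p + 3; against West: 5p + (-3)(1−p) = 8p − 3.
Setting these equal: −7p + 3 = 8p − 3 ⇒ −15p = -6 ⇒ p = 2/5, and the value is (-7)·(2/5) + 3 = 1/5.
For the smuggler: with q = P(East), equating Gate-1's and Gate-2's payoffs gives −9q + 5 = 6q − 3 ⇒ q = 8/15.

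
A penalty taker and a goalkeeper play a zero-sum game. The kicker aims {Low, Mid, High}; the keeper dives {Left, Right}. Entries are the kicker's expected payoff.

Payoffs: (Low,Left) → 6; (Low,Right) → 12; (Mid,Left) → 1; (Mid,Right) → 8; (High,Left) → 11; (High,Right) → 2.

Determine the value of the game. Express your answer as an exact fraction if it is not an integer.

Row minima: Low → 6, Mid → 1, High → 2; maximin = 6.
Column maxima: Left → 11, Right → 12; minimax = 11.
6 ≠ 11, so there is no saddle point; optimal play is mixed.
Mid is strictly dominated by Low, so the kicker never plays it.
On the remaining 2×2 (Low, High vs Left, Right):
Let the kicker play Low with probability p. Expected payoff against Left: 6p + 11(1−p) = −5p + 11; against Right: 12p + 2(1−p) = 10p + 2.
Setting these equal: −5p + 11 = 10p + 2 ⇒ −15p = -9 ⇒ p = 3/5, and the value is (-5)·(3/5) + 11 = 8.
For the keeper: with q = P(Left), equating Low's and High's payoffs gives −6q + 12 = 9q + 2 ⇒ q = 2/3.

8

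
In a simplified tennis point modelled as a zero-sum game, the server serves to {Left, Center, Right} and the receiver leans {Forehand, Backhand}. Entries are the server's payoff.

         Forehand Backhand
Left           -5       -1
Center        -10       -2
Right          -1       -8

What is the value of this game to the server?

Row minima: Left → -5, Center → -10, Right → -8; maximin = -5.
Column maxima: Forehand → -1, Backhand → -1; minimax = -1.
-5 ≠ -1, so there is no saddle point; optimal play is mixed.
Center is strictly dominated by Left, so the server never plays it.
On the remaining 2×2 (Left, Right vs Forehand, Backhand):
Let the server play Left with probability p. Expected payoff against Forehand: (-5)p + (-1)(1−p) = −4p − 1; against Backhand: (-1)p + (-8)(1−p) = 7p − 8.
Setting these equal: −4p − 1 = 7p − 8 ⇒ −11p = -7 ⇒ p = 7/11, and the value is (-4)·(7/11) − 1 = -39/11.
For the receiver: with q = P(Forehand), equating Left's and Right's payoffs gives −4q − 1 = 7q − 8 ⇒ q = 7/11.

-39/11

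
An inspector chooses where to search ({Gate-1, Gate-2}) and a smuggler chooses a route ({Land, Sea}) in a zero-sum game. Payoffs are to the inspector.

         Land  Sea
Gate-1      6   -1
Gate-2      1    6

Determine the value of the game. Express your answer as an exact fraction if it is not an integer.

37/12

Row minima: Gate-1 → -1, Gate-2 → 1; maximin = 1.
Column maxima: Land → 6, Sea → 6; minimax = 6.
1 ≠ 6, so there is no saddle point; optimal play is mixed.
Let the inspector play Gate-1 with probability p. Expected payoff against Land: 6p + 1(1−p) = 5p + 1; against Sea: (-1)p + 6(1−p) = −7p + 6.
Setting these equal: 5p + 1 = −7p + 6 ⇒ 12p = 5 ⇒ p = 5/12, and the value is (5)·(5/12) + 1 = 37/12.
For the smuggler: with q = P(Land), equating Gate-1's and Gate-2's payoffs gives 7q − 1 = −5q + 6 ⇒ q = 7/12.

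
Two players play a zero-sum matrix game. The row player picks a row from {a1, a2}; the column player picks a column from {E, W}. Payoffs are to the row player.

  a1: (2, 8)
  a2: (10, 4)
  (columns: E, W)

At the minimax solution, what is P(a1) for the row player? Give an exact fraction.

Row minima: a1 → 2, a2 → 4; maximin = 4.
Column maxima: E → 10, W → 8; minimax = 8.
4 ≠ 8, so there is no saddle point; optimal play is mixed.
Let the row player play a1 with probability p. Expected payoff against E: 2p + 10(1−p) = −8p + 10; against W: 8p + 4(1−p) = 4p + 4.
Setting these equal: −8p + 10 = 4p + 4 ⇒ −12p = -6 ⇒ p = 1/2, and the value is (-8)·(1/2) + 10 = 6.
For the column player: with q = P(E), equating a1's and a2's payoffs gives −6q + 8 = 6q + 4 ⇒ q = 1/3.

1/2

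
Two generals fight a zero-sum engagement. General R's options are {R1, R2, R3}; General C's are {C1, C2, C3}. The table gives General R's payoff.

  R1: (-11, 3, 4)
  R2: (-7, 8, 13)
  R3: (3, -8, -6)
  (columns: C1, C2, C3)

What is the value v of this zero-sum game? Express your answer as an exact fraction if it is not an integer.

-16/13

Row minima: R1 → -11, R2 → -7, R3 → -8; maximin = -7.
Column maxima: C1 → 3, C2 → 8, C3 → 13; minimax = 3.
-7 ≠ 3, so there is no saddle point; optimal play is mixed.
R1 is strictly dominated by R2, so General R never plays it.
C3 is strictly dominated by C2 (it gives General R strictly more in every row), so General C never plays it.
On the remaining 2×2 (R2, R3 vs C1, C2):
Let General R play R2 with probability p. Expected payoff against C1: (-7)p + 3(1−p) = −10p + 3; against C2: 8p + (-8)(1−p) = 16p − 8.
Setting these equal: −10p + 3 = 16p − 8 ⇒ −26p = -11 ⇒ p = 11/26, and the value is (-10)·(11/26) + 3 = -16/13.
For General C: with q = P(C1), equating R2's and R3's payoffs gives −15q + 8 = 11q − 8 ⇒ q = 8/13.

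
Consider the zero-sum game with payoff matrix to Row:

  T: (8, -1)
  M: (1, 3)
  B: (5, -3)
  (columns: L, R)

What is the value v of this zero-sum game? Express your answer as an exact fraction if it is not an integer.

Row minima: T → -1, M → 1, B → -3; maximin = 1.
Column maxima: L → 8, R → 3; minimax = 3.
1 ≠ 3, so there is no saddle point; optimal play is mixed.
B is strictly dominated by T, so Row never plays it.
On the remaining 2×2 (T, M vs L, R):
Let Row play T with probability p. Expected payoff against L: 8p + 1(1−p) = 7p + 1; against R: (-1)p + 3(1−p) = −4p + 3.
Setting these equal: 7p + 1 = −4p + 3 ⇒ 11p = 2 ⇒ p = 2/11, and the value is (7)·(2/11) + 1 = 25/11.
For Column: with q = P(L), equating T's and M's payoffs gives 9q − 1 = −2q + 3 ⇒ q = 4/11.

25/11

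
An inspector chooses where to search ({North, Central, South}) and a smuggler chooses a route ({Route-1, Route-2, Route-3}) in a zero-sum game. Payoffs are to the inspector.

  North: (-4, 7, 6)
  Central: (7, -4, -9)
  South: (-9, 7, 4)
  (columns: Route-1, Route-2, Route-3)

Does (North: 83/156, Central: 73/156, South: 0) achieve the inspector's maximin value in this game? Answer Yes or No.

No

Against Route-1 this mix gives (83/156)·(-4) + (73/156)·7 = 179/156.
Against Route-2 this mix gives (83/156)·7 + (73/156)·(-4) = 289/156.
Against Route-3 this mix gives (83/156)·6 + (73/156)·(-9) = -53/52.
The smuggler will play Route-3, holding the inspector to -53/52. Shifting weight toward the row that does better against Route-3 would raise this floor (the equalizing mix achieves 3/13 against both Route-3 and Route-1), so the proposed strategy is not optimal.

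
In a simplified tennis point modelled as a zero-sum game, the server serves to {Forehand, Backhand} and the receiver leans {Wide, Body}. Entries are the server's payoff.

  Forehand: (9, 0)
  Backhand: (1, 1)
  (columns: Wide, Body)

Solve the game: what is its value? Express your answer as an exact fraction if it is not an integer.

1

Row minima: Forehand → 0, Backhand → 1; maximin = 1.
Column maxima: Wide → 9, Body → 1; minimax = 1.
Since maximin = minimax = 1, there is a saddle point and the value is 1.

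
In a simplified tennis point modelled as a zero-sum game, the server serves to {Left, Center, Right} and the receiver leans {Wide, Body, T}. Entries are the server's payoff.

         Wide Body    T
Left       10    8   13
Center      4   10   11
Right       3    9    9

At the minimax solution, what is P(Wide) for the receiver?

Row minima: Left → 8, Center → 4, Right → 3; maximin = 8.
Column maxima: Wide → 10, Body → 10, T → 13; minimax = 10.
8 ≠ 10, so there is no saddle point; optimal play is mixed.
Right is strictly dominated by Center, so the server never plays it.
T is strictly dominated by Wide (it gives the server strictly more in every row), so the receiver never plays it.
On the remaining 2×2 (Left, Center vs Wide, Body):
Let the server play Left with probability p. Expected payoff against Wide: 10p + 4(1−p) = 6p + 4; against Body: 8p + 10(1−p) = −2p + 10.
Setting these equal: 6p + 4 = −2p + 10 ⇒ 8p = 6 ⇒ p = 3/4, and the value is (6)·(3/4) + 4 = 17/2.
For the receiver: with q = P(Wide), equating Left's and Center's payoffs gives 2q + 8 = −6q + 10 ⇒ q = 1/4.

1/4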